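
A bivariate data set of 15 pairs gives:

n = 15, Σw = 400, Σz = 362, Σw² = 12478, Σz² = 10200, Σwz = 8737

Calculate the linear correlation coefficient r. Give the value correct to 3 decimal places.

-0.563

r = (nΣwz − ΣwΣz) / √[(nΣw² − (Σw)²)(nΣz² − (Σz)²)]
Numerator: 15×8737 − 400×362 = -13745
Denominator: √[(187170 − 160000)(153000 − 131044)] = √[27170 × 21956] = 24424.2609
r = -13745 / 24424.2609 ≈ -0.563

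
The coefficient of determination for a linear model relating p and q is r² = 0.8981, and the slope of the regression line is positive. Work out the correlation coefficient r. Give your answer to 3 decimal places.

|r| = √0.8981 = 0.948
The association is positive, so r = 0.948.

0.948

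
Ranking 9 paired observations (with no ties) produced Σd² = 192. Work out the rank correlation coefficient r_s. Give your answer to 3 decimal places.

-0.600

ρ = 1 − 6Σd² / [n(n²−1)] = 1 − 6×192 / (9×80)
  = 1 − 1152/720 = 1 − 1.6000 ≈ -0.600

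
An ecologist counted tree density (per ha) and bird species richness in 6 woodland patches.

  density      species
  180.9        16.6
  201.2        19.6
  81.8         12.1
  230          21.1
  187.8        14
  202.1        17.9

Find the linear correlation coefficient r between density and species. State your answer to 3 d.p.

n = 6, Σx = 1083.8, Σy = 101.3, Σx² = 208910.74, Σy² = 1767.75, Σxy = 19036.03
nΣxy − ΣxΣy = 114216.18 − 109788.94 = 4427.24
nΣx² − (Σx)² = 1253464.44 − 1174622.44 = 78842; nΣy² − (Σy)² = 10606.5 − 10261.69 = 344.81
r = 4427.24 / √(78842 × 344.81) = 4427.24 / 5213.9726 ≈ 0.849

0.849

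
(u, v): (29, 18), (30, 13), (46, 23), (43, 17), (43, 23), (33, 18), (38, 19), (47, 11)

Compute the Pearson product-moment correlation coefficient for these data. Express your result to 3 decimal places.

n = 8, Σu = 309, Σv = 142, Σu² = 12297, Σv² = 2646, Σuv = 5523
nΣuv − ΣuΣv = 44184 − 43878 = 306
nΣu² − (Σu)² = 98376 − 95481 = 2895; nΣv² − (Σv)² = 21168 − 20164 = 1004
r = 306 / √(2895 × 1004) = 306 / 1704.8695 ≈ 0.179

0.179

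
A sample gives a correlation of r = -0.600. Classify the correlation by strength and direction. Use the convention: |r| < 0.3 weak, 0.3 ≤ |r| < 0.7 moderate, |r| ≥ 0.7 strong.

moderate negative

r = -0.600 < 0 so the relationship is negative.
|r| = 0.600, which falls in the moderate range.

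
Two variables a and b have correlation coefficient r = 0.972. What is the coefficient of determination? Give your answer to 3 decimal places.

0.945

r² = (0.972)² = 0.945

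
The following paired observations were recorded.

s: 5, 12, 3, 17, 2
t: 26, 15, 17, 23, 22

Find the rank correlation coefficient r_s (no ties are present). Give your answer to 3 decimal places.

0.100

Rank s: 3, 4, 2, 5, 1
Rank t: 5, 1, 2, 4, 3
d = rank(s) − rank(t): -2, 3, 0, 1, -2; Σd² = 18
ρ = 1 − 6Σd² / [n(n²−1)] = 1 − 6×18 / (5×24) = 1 − 108/120 ≈ 0.100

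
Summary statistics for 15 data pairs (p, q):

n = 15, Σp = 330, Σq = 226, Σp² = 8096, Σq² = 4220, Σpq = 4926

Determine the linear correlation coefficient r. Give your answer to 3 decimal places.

-0.056

r = (nΣpq − ΣpΣq) / √[(nΣp² − (Σp)²)(nΣq² − (Σq)²)]
Numerator: 15×4926 − 330×226 = -690
Denominator: √[(121440 − 108900)(63300 − 51076)] = √[12540 × 12224] = 12380.9919
r = -690 / 12380.9919 ≈ -0.056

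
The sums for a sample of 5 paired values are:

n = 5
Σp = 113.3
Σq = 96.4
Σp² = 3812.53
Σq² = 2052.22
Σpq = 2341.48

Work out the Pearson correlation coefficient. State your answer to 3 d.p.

r = (nΣpq − ΣpΣq) / √[(nΣp² − (Σp)²)(nΣq² − (Σq)²)]
Numerator: 5×2341.48 − 113.3×96.4 = 785.28
Denominator: √[(19062.65 − 12836.89)(10261.1 − 9292.96)] = √[6225.76 × 968.14] = 2455.0779
r = 785.28 / 2455.0779 ≈ 0.320

0.320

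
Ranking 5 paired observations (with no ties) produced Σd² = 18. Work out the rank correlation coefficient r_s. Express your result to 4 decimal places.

0.1000

ρ = 1 − 6Σd² / [n(n²−1)] = 1 − 6×18 / (5×24)
  = 1 − 108/120 = 1 − 0.90000 ≈ 0.1000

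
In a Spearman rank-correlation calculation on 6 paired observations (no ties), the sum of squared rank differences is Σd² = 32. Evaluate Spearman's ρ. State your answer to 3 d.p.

ρ = 1 − 6Σd² / [n(n²−1)] = 1 − 6×32 / (6×35)
  = 1 − 192/210 = 1 − 0.9143 ≈ 0.086

0.086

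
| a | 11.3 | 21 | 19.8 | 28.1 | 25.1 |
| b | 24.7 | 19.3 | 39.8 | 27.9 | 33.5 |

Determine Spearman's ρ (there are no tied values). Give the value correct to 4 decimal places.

Rank a: 1, 3, 2, 5, 4
Rank b: 2, 1, 5, 3, 4
d = rank(a) − rank(b): -1, 2, -3, 2, 0; Σd² = 18
ρ = 1 − 6Σd² / [n(n²−1)] = 1 − 6×18 / (5×24) = 1 − 108/120 ≈ 0.1000

0.1000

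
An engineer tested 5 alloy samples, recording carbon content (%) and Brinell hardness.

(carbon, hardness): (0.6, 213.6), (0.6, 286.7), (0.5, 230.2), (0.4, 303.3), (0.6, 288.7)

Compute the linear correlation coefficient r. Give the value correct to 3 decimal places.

n = 5, Σx = 2.7, Σy = 1322.5, Σx² = 1.49, Σy² = 356152.47, Σxy = 709.82
nΣxy − ΣxΣy = 3549.1 − 3570.75 = -21.65
nΣx² − (Σx)² = 7.45 − 7.29 = 0.16; nΣy² − (Σy)² = 1780762.35 − 1749006.25 = 31756.1
r = -21.65 / √(0.16 × 31756.1) = -21.65 / 71.2810 ≈ -0.304

-0.304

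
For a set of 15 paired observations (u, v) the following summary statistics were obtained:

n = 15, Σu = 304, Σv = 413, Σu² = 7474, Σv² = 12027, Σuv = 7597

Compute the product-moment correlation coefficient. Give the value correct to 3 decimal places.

r = (nΣuv − ΣuΣv) / √[(nΣu² − (Σu)²)(nΣv² − (Σv)²)]
Numerator: 15×7597 − 304×413 = -11597
Denominator: √[(112110 − 92416)(180405 − 170569)] = √[19694 × 9836] = 13917.9806
r = -11597 / 13917.9806 ≈ -0.833

-0.833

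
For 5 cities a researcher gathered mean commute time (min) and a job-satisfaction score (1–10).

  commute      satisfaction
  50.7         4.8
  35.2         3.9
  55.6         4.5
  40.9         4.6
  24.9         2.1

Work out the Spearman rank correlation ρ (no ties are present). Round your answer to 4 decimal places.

Rank commute: 4, 2, 5, 3, 1
Rank satisfaction: 5, 2, 3, 4, 1
d = rank(commute) − rank(satisfaction): -1, 0, 2, -1, 0; Σd² = 6
ρ = 1 − 6Σd² / [n(n²−1)] = 1 − 6×6 / (5×24) = 1 − 36/120 ≈ 0.7000

0.7000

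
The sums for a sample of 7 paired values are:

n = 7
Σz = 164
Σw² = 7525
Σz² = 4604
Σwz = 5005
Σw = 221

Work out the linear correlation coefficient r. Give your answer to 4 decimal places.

-0.2674

r = (nΣwz − ΣwΣz) / √[(nΣw² − (Σw)²)(nΣz² − (Σz)²)]
Numerator: 7×5005 − 221×164 = -1209
Denominator: √[(52675 − 48841)(32228 − 26896)] = √[3834 × 5332] = 4521.3812
r = -1209 / 4521.3812 ≈ -0.2674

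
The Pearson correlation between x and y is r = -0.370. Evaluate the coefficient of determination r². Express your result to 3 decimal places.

0.137

r² = (-0.370)² = 0.137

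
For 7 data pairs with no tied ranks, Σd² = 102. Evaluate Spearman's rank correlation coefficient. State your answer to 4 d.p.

-0.8214

ρ = 1 − 6Σd² / [n(n²−1)] = 1 − 6×102 / (7×48)
  = 1 − 612/336 = 1 − 1.82143 ≈ -0.8214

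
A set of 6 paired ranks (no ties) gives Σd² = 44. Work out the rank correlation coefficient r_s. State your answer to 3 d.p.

-0.257

ρ = 1 − 6Σd² / [n(n²−1)] = 1 − 6×44 / (6×35)
  = 1 − 264/210 = 1 − 1.2571 ≈ -0.257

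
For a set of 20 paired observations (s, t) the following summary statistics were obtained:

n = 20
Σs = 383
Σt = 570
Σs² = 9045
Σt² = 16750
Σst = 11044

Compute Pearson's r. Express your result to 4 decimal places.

r = (nΣst − ΣsΣt) / √[(nΣs² − (Σs)²)(nΣt² − (Σt)²)]
Numerator: 20×11044 − 383×570 = 2570
Denominator: √[(180900 − 146689)(335000 − 324900)] = √[34211 × 10100] = 18588.4669
r = 2570 / 18588.4669 ≈ 0.1383

0.1383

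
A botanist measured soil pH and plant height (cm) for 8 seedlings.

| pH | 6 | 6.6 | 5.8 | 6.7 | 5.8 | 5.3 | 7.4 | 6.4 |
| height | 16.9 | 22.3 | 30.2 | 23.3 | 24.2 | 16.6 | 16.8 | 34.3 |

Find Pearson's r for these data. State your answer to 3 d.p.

n = 8, Σx = 50, Σy = 184.6, Σx² = 315.54, Σy² = 4557.76, Σxy = 1152.03
nΣxy − ΣxΣy = 9216.24 − 9230 = -13.76
nΣx² − (Σx)² = 2524.32 − 2500 = 24.32; nΣy² − (Σy)² = 36462.08 − 34077.16 = 2384.92
r = -13.76 / √(24.32 × 2384.92) = -13.76 / 240.8345 ≈ -0.057

-0.057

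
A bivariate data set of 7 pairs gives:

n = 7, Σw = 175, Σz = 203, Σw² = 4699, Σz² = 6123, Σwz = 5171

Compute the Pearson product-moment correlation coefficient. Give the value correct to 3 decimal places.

r = (nΣwz − ΣwΣz) / √[(nΣw² − (Σw)²)(nΣz² − (Σz)²)]
Numerator: 7×5171 − 175×203 = 672
Denominator: √[(32893 − 30625)(42861 − 41209)] = √[2268 × 1652] = 1935.6487
r = 672 / 1935.6487 ≈ 0.347

0.347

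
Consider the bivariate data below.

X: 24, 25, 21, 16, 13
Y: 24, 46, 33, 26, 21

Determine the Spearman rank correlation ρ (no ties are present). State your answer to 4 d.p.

0.7000

Rank X: 4, 5, 3, 2, 1
Rank Y: 2, 5, 4, 3, 1
d = rank(X) − rank(Y): 2, 0, -1, -1, 0; Σd² = 6
ρ = 1 − 6Σd² / [n(n²−1)] = 1 − 6×6 / (5×24) = 1 − 36/120 ≈ 0.7000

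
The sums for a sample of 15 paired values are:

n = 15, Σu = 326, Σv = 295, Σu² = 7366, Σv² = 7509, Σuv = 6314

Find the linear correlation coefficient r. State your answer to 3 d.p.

-0.141

r = (nΣuv − ΣuΣv) / √[(nΣu² − (Σu)²)(nΣv² − (Σv)²)]
Numerator: 15×6314 − 326×295 = -1460
Denominator: √[(110490 − 106276)(112635 − 87025)] = √[4214 × 25610] = 10388.4811
r = -1460 / 10388.4811 ≈ -0.141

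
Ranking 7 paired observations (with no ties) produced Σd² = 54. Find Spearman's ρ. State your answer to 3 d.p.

ρ = 1 − 6Σd² / [n(n²−1)] = 1 − 6×54 / (7×48)
  = 1 − 324/336 = 1 − 0.9643 ≈ 0.036

0.036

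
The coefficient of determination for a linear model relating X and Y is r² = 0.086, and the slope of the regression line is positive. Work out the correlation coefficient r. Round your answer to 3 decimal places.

0.293

|r| = √0.086 = 0.293
The association is positive, so r = 0.293.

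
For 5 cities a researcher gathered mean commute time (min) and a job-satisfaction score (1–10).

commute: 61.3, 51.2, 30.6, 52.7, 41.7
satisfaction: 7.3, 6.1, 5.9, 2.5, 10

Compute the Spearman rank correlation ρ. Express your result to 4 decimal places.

0.0000

Rank commute: 5, 3, 1, 4, 2
Rank satisfaction: 4, 3, 2, 1, 5
d = rank(commute) − rank(satisfaction): 1, 0, -1, 3, -3; Σd² = 20
ρ = 1 − 6Σd² / [n(n²−1)] = 1 − 6×20 / (5×24) = 1 − 120/120 ≈ 0.0000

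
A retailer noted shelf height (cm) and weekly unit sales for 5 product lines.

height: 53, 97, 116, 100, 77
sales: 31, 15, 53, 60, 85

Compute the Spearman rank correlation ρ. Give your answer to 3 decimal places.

0.100

Rank height: 1, 3, 5, 4, 2
Rank sales: 2, 1, 3, 4, 5
d = rank(height) − rank(sales): -1, 2, 2, 0, -3; Σd² = 18
ρ = 1 − 6Σd² / [n(n²−1)] = 1 − 6×18 / (5×24) = 1 − 108/120 ≈ 0.100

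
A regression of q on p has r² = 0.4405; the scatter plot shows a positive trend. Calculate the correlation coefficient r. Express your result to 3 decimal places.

0.664

|r| = √0.4405 = 0.664
The association is positive, so r = 0.664.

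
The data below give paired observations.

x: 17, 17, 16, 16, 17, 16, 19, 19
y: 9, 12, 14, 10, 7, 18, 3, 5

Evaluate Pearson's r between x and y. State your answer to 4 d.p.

-0.8376

n = 8, Σx = 137, Σy = 78, Σx² = 2357, Σy² = 928, Σxy = 1300
nΣxy − ΣxΣy = 10400 − 10686 = -286
nΣx² − (Σx)² = 18856 − 18769 = 87; nΣy² − (Σy)² = 7424 − 6084 = 1340
r = -286 / √(87 × 1340) = -286 / 341.4381 ≈ -0.8376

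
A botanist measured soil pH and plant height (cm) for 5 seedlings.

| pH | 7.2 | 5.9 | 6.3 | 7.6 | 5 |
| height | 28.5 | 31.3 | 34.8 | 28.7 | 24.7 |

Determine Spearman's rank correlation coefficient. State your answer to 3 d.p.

Rank pH: 4, 2, 3, 5, 1
Rank height: 2, 4, 5, 3, 1
d = rank(pH) − rank(height): 2, -2, -2, 2, 0; Σd² = 16
ρ = 1 − 6Σd² / [n(n²−1)] = 1 − 6×16 / (5×24) = 1 − 96/120 ≈ 0.200

0.200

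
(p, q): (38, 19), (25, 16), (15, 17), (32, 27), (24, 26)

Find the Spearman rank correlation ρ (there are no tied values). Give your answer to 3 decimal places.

0.300

Rank p: 5, 3, 1, 4, 2
Rank q: 3, 1, 2, 5, 4
d = rank(p) − rank(q): 2, 2, -1, -1, -2; Σd² = 14
ρ = 1 − 6Σd² / [n(n²−1)] = 1 − 6×14 / (5×24) = 1 − 84/120 ≈ 0.300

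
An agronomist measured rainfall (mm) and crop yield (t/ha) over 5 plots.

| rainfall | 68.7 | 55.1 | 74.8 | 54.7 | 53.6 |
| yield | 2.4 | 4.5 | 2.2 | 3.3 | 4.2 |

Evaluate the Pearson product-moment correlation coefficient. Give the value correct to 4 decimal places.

-0.8932

n = 5, Σx = 306.9, Σy = 16.6, Σx² = 19215.79, Σy² = 59.38, Σxy = 983.02
nΣxy − ΣxΣy = 4915.1 − 5094.54 = -179.44
nΣx² − (Σx)² = 96078.95 − 94187.61 = 1891.34; nΣy² − (Σy)² = 296.9 − 275.56 = 21.34
r = -179.44 / √(1891.34 × 21.34) = -179.44 / 200.9010 ≈ -0.8932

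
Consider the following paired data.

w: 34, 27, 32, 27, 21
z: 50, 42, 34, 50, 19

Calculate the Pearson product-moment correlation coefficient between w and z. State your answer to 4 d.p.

0.6525

n = 5, Σw = 141, Σz = 195, Σw² = 4079, Σz² = 8281, Σwz = 5671
nΣwz − ΣwΣz = 28355 − 27495 = 860
nΣw² − (Σw)² = 20395 − 19881 = 514; nΣz² − (Σz)² = 41405 − 38025 = 3380
r = 860 / √(514 × 3380) = 860 / 1318.0744 ≈ 0.6525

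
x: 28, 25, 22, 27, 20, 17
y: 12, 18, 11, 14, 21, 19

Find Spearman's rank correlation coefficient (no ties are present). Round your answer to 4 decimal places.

Rank x: 6, 4, 3, 5, 2, 1
Rank y: 2, 4, 1, 3, 6, 5
d = rank(x) − rank(y): 4, 0, 2, 2, -4, -4; Σd² = 56
ρ = 1 − 6Σd² / [n(n²−1)] = 1 − 6×56 / (6×35) = 1 − 336/210 ≈ -0.6000

-0.6000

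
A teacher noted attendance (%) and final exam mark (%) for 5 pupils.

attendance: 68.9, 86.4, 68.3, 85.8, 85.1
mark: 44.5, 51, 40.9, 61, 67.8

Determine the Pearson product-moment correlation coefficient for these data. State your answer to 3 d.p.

0.815

n = 5, Σx = 394.5, Σy = 265.2, Σx² = 31480.71, Σy² = 14571.9, Σxy = 21269.5
nΣxy − ΣxΣy = 106347.5 − 104621.4 = 1726.1
nΣx² − (Σx)² = 157403.55 − 155630.25 = 1773.3; nΣy² − (Σy)² = 72859.5 − 70331.04 = 2528.46
r = 1726.1 / √(1773.3 × 2528.46) = 1726.1 / 2117.4792 ≈ 0.815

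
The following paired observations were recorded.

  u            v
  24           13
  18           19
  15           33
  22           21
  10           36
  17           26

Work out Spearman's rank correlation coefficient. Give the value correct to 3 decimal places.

-0.943

Rank u: 6, 4, 2, 5, 1, 3
Rank v: 1, 2, 5, 3, 6, 4
d = rank(u) − rank(v): 5, 2, -3, 2, -5, -1; Σd² = 68
ρ = 1 − 6Σd² / [n(n²−1)] = 1 − 6×68 / (6×35) = 1 − 408/210 ≈ -0.943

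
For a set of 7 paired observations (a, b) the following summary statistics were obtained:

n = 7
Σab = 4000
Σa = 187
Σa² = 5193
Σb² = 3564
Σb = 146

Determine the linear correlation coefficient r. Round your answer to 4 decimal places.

r = (nΣab − ΣaΣb) / √[(nΣa² − (Σa)²)(nΣb² − (Σb)²)]
Numerator: 7×4000 − 187×146 = 698
Denominator: √[(36351 − 34969)(24948 − 21316)] = √[1382 × 3632] = 2240.4071
r = 698 / 2240.4071 ≈ 0.3116

0.3116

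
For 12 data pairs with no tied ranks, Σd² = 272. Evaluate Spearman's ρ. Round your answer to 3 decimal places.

0.049

ρ = 1 − 6Σd² / [n(n²−1)] = 1 − 6×272 / (12×143)
  = 1 − 1632/1716 = 1 − 0.9510 ≈ 0.049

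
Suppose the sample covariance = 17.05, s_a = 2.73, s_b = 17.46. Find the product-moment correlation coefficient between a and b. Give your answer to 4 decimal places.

r = Cov(a,b) / (s_a · s_b) = 17.05 / (2.73 × 17.46)
  = 17.05 / 47.6658 ≈ 0.3577

0.3577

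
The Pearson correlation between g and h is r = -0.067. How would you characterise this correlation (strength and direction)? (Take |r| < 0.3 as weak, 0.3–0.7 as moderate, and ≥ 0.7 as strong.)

weak negative

r = -0.067 < 0 so the relationship is negative.
|r| = 0.067, which falls in the weak range.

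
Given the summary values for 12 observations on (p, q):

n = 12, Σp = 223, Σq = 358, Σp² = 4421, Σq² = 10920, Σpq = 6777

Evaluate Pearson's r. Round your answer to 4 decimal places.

0.4820

r = (nΣpq − ΣpΣq) / √[(nΣp² − (Σp)²)(nΣq² − (Σq)²)]
Numerator: 12×6777 − 223×358 = 1490
Denominator: √[(53052 − 49729)(131040 − 128164)] = √[3323 × 2876] = 3091.4314
r = 1490 / 3091.4314 ≈ 0.4820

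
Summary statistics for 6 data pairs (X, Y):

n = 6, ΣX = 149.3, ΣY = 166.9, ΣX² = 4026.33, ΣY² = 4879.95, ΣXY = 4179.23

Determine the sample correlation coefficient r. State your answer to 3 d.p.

0.096

r = (nΣXY − ΣXΣY) / √[(nΣX² − (ΣX)²)(nΣY² − (ΣY)²)]
Numerator: 6×4179.23 − 149.3×166.9 = 157.21
Denominator: √[(24157.98 − 22290.49)(29279.7 − 27855.61)] = √[1867.49 × 1424.09] = 1630.7893
r = 157.21 / 1630.7893 ≈ 0.096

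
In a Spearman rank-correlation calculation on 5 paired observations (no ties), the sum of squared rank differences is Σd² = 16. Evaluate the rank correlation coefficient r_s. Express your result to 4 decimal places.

0.2000

ρ = 1 − 6Σd² / [n(n²−1)] = 1 − 6×16 / (5×24)
  = 1 − 96/120 = 1 − 0.80000 ≈ 0.2000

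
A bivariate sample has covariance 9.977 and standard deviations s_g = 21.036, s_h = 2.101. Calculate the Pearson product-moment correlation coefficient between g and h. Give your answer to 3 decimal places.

0.226

r = Cov(g,h) / (s_g · s_h) = 9.977 / (21.036 × 2.101)
  = 9.977 / 44.1966 ≈ 0.226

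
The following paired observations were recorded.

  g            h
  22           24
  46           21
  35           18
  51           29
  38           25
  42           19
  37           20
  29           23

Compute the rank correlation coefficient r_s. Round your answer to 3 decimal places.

Rank g: 1, 7, 3, 8, 5, 6, 4, 2
Rank h: 6, 4, 1, 8, 7, 2, 3, 5
d = rank(g) − rank(h): -5, 3, 2, 0, -2, 4, 1, -3; Σd² = 68
ρ = 1 − 6Σd² / [n(n²−1)] = 1 − 6×68 / (8×63) = 1 − 408/504 ≈ 0.190

0.190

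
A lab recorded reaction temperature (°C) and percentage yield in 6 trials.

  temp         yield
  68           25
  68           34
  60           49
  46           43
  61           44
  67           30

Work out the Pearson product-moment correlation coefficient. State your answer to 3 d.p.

n = 6, Σx = 370, Σy = 225, Σx² = 23174, Σy² = 8867, Σxy = 13624
nΣxy − ΣxΣy = 81744 − 83250 = -1506
nΣx² − (Σx)² = 139044 − 136900 = 2144; nΣy² − (Σy)² = 53202 − 50625 = 2577
r = -1506 / √(2144 × 2577) = -1506 / 2350.5506 ≈ -0.641

-0.641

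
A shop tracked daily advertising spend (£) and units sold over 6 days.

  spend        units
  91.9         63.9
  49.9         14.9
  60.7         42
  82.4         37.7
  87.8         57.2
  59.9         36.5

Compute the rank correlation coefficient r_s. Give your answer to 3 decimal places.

Rank spend: 6, 1, 3, 4, 5, 2
Rank units: 6, 1, 4, 3, 5, 2
d = rank(spend) − rank(units): 0, 0, -1, 1, 0, 0; Σd² = 2
ρ = 1 − 6Σd² / [n(n²−1)] = 1 − 6×2 / (6×35) = 1 − 12/210 ≈ 0.943

0.943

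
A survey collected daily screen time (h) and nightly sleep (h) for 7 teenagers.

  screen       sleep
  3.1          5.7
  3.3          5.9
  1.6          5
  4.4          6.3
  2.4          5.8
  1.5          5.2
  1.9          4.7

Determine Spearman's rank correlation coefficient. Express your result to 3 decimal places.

Rank screen: 5, 6, 2, 7, 4, 1, 3
Rank sleep: 4, 6, 2, 7, 5, 3, 1
d = rank(screen) − rank(sleep): 1, 0, 0, 0, -1, -2, 2; Σd² = 10
ρ = 1 − 6Σd² / [n(n²−1)] = 1 − 6×10 / (7×48) = 1 − 60/336 ≈ 0.821

0.821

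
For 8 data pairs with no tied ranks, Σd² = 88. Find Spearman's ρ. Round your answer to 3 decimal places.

ρ = 1 − 6Σd² / [n(n²−1)] = 1 − 6×88 / (8×63)
  = 1 − 528/504 = 1 − 1.0476 ≈ -0.048

-0.048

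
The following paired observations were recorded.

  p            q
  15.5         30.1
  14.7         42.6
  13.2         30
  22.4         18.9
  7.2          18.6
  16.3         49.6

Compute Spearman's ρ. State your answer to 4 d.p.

Rank p: 4, 3, 2, 6, 1, 5
Rank q: 4, 5, 3, 2, 1, 6
d = rank(p) − rank(q): 0, -2, -1, 4, 0, -1; Σd² = 22
ρ = 1 − 6Σd² / [n(n²−1)] = 1 − 6×22 / (6×35) = 1 − 132/210 ≈ 0.3714

0.3714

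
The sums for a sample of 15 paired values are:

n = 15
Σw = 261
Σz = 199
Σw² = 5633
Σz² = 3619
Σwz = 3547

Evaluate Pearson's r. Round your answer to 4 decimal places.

0.0816

r = (nΣwz − ΣwΣz) / √[(nΣw² − (Σw)²)(nΣz² − (Σz)²)]
Numerator: 15×3547 − 261×199 = 1266
Denominator: √[(84495 − 68121)(54285 − 39601)] = √[16374 × 14684] = 15505.9929
r = 1266 / 15505.9929 ≈ 0.0816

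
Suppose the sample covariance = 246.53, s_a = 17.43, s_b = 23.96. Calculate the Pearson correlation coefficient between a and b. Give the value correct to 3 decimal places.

0.590

r = Cov(a,b) / (s_a · s_b) = 246.53 / (17.43 × 23.96)
  = 246.53 / 417.6228 ≈ 0.590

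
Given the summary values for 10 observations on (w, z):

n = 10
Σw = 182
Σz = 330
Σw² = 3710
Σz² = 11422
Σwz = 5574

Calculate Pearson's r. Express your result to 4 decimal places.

-0.9393

r = (nΣwz − ΣwΣz) / √[(nΣw² − (Σw)²)(nΣz² − (Σz)²)]
Numerator: 10×5574 − 182×330 = -4320
Denominator: √[(37100 − 33124)(114220 − 108900)] = √[3976 × 5320] = 4599.1651
r = -4320 / 4599.1651 ≈ -0.9393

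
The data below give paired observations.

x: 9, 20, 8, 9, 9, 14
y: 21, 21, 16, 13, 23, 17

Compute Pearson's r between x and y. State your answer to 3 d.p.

0.254

n = 6, Σx = 69, Σy = 111, Σx² = 903, Σy² = 2125, Σxy = 1299
nΣxy − ΣxΣy = 7794 − 7659 = 135
nΣx² − (Σx)² = 5418 − 4761 = 657; nΣy² − (Σy)² = 12750 − 12321 = 429
r = 135 / √(657 × 429) = 135 / 530.8983 ≈ 0.254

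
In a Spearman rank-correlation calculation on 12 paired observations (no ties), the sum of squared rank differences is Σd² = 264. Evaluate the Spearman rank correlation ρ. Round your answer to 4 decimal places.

ρ = 1 − 6Σd² / [n(n²−1)] = 1 − 6×264 / (12×143)
  = 1 − 1584/1716 = 1 − 0.92308 ≈ 0.0769

0.0769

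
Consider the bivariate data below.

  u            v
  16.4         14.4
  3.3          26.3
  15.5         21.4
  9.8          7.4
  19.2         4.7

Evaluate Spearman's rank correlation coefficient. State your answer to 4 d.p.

Rank u: 4, 1, 3, 2, 5
Rank v: 3, 5, 4, 2, 1
d = rank(u) − rank(v): 1, -4, -1, 0, 4; Σd² = 34
ρ = 1 − 6Σd² / [n(n²−1)] = 1 − 6×34 / (5×24) = 1 − 204/120 ≈ -0.7000

-0.7000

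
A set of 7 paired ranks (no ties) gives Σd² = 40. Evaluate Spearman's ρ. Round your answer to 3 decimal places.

0.286

ρ = 1 − 6Σd² / [n(n²−1)] = 1 − 6×40 / (7×48)
  = 1 − 240/336 = 1 − 0.7143 ≈ 0.286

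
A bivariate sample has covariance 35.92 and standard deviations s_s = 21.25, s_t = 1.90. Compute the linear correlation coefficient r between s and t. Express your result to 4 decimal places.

0.8897

r = Cov(s,t) / (s_s · s_t) = 35.92 / (21.25 × 1.90)
  = 35.92 / 40.3750 ≈ 0.8897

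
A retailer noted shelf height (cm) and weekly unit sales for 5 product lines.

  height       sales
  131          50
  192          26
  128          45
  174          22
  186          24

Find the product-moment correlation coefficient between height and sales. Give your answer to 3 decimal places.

-0.935

n = 5, Σx = 811, Σy = 167, Σx² = 135281, Σy² = 6261, Σxy = 25594
nΣxy − ΣxΣy = 127970 − 135437 = -7467
nΣx² − (Σx)² = 676405 − 657721 = 18684; nΣy² − (Σy)² = 31305 − 27889 = 3416
r = -7467 / √(18684 × 3416) = -7467 / 7989.0265 ≈ -0.935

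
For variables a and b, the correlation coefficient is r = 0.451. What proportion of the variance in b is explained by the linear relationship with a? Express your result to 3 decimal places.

0.203

r² = (0.451)² = 0.203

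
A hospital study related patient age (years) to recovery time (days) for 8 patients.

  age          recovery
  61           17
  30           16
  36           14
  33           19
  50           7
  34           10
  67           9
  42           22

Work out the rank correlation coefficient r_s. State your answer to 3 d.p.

-0.333

Rank age: 7, 1, 4, 2, 6, 3, 8, 5
Rank recovery: 6, 5, 4, 7, 1, 3, 2, 8
d = rank(age) − rank(recovery): 1, -4, 0, -5, 5, 0, 6, -3; Σd² = 112
ρ = 1 − 6Σd² / [n(n²−1)] = 1 − 6×112 / (8×63) = 1 − 672/504 ≈ -0.333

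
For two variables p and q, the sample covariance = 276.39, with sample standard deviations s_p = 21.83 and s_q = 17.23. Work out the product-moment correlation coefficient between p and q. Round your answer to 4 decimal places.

r = Cov(p,q) / (s_p · s_q) = 276.39 / (21.83 × 17.23)
  = 276.39 / 376.1309 ≈ 0.7348

0.7348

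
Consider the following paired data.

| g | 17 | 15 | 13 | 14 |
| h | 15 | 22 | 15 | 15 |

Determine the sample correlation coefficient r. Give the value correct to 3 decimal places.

0.098

n = 4, Σg = 59, Σh = 67, Σg² = 879, Σh² = 1159, Σgh = 990
nΣgh − ΣgΣh = 3960 − 3953 = 7
nΣg² − (Σg)² = 3516 − 3481 = 35; nΣh² − (Σh)² = 4636 − 4489 = 147
r = 7 / √(35 × 147) = 7 / 71.7287 ≈ 0.098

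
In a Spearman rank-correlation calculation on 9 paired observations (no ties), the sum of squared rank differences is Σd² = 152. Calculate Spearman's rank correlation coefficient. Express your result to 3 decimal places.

-0.267

ρ = 1 − 6Σd² / [n(n²−1)] = 1 − 6×152 / (9×80)
  = 1 − 912/720 = 1 − 1.2667 ≈ -0.267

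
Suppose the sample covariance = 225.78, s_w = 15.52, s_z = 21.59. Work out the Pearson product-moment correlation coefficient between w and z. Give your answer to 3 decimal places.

r = Cov(w,z) / (s_w · s_z) = 225.78 / (15.52 × 21.59)
  = 225.78 / 335.0768 ≈ 0.674

0.674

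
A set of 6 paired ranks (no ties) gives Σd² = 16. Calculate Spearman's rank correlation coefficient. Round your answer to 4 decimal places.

0.5429

ρ = 1 − 6Σd² / [n(n²−1)] = 1 − 6×16 / (6×35)
  = 1 − 96/210 = 1 − 0.45714 ≈ 0.5429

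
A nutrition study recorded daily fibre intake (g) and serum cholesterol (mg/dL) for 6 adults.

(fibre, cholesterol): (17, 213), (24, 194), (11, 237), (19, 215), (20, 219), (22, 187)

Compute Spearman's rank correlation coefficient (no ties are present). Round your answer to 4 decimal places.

-0.7143

Rank fibre: 2, 6, 1, 3, 4, 5
Rank cholesterol: 3, 2, 6, 4, 5, 1
d = rank(fibre) − rank(cholesterol): -1, 4, -5, -1, -1, 4; Σd² = 60
ρ = 1 − 6Σd² / [n(n²−1)] = 1 − 6×60 / (6×35) = 1 − 360/210 ≈ -0.7143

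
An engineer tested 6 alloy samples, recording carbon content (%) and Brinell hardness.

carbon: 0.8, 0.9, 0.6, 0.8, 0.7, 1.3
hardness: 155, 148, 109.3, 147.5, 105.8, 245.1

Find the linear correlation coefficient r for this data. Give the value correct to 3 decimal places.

n = 6, Σx = 5.1, Σy = 910.7, Σx² = 4.63, Σy² = 150899.39, Σxy = 833.47
nΣxy − ΣxΣy = 5000.82 − 4644.57 = 356.25
nΣx² − (Σx)² = 27.78 − 26.01 = 1.77; nΣy² − (Σy)² = 905396.34 − 829374.49 = 76021.85
r = 356.25 / √(1.77 × 76021.85) = 356.25 / 366.8224 ≈ 0.971

0.971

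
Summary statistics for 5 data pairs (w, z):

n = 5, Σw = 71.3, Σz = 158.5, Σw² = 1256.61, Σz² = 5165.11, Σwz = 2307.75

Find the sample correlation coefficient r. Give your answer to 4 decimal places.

r = (nΣwz − ΣwΣz) / √[(nΣw² − (Σw)²)(nΣz² − (Σz)²)]
Numerator: 5×2307.75 − 71.3×158.5 = 237.7
Denominator: √[(6283.05 − 5083.69)(25825.55 − 25122.25)] = √[1199.36 × 703.3] = 918.4279
r = 237.7 / 918.4279 ≈ 0.2588

0.2588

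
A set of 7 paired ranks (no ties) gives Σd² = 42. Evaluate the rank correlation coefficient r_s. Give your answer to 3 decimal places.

ρ = 1 − 6Σd² / [n(n²−1)] = 1 − 6×42 / (7×48)
  = 1 − 252/336 = 1 − 0.7500 ≈ 0.250

0.250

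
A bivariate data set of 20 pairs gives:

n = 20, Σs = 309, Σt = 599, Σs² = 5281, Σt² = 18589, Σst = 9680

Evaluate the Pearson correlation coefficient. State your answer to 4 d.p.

0.7418

r = (nΣst − ΣsΣt) / √[(nΣs² − (Σs)²)(nΣt² − (Σt)²)]
Numerator: 20×9680 − 309×599 = 8509
Denominator: √[(105620 − 95481)(371780 − 358801)] = √[10139 × 12979] = 11471.4463
r = 8509 / 11471.4463 ≈ 0.7418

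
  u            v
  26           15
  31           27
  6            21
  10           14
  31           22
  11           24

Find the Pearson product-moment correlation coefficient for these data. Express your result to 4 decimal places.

n = 6, Σu = 115, Σv = 123, Σu² = 2855, Σv² = 2651, Σuv = 2439
nΣuv − ΣuΣv = 14634 − 14145 = 489
nΣu² − (Σu)² = 17130 − 13225 = 3905; nΣv² − (Σv)² = 15906 − 15129 = 777
r = 489 / √(3905 × 777) = 489 / 1741.8912 ≈ 0.2807

0.2807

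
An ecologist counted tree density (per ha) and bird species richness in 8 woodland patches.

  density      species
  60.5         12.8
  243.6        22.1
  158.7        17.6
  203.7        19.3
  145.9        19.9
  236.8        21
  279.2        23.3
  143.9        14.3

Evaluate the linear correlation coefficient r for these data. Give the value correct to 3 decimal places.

0.914

n = 8, Σx = 1472.3, Σy = 150.3, Σx² = 305701.49, Σy² = 2918.89, Σxy = 29321.83
nΣxy − ΣxΣy = 234574.64 − 221286.69 = 13287.95
nΣx² − (Σx)² = 2445611.92 − 2167667.29 = 277944.63; nΣy² − (Σy)² = 23351.12 − 22590.09 = 761.03
r = 13287.95 / √(277944.63 × 761.03) = 13287.95 / 14543.8716 ≈ 0.914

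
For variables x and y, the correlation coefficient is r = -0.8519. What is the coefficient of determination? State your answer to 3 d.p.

0.726

r² = (-0.8519)² = 0.726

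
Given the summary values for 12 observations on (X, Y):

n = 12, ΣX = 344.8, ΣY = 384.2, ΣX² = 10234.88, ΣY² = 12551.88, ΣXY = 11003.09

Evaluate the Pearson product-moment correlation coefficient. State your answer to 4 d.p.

-0.1264

r = (nΣXY − ΣXΣY) / √[(nΣX² − (ΣX)²)(nΣY² − (ΣY)²)]
Numerator: 12×11003.09 − 344.8×384.2 = -435.08
Denominator: √[(122818.56 − 118887.04)(150622.56 − 147609.64)] = √[3931.52 × 3012.92] = 3441.7082
r = -435.08 / 3441.7082 ≈ -0.1264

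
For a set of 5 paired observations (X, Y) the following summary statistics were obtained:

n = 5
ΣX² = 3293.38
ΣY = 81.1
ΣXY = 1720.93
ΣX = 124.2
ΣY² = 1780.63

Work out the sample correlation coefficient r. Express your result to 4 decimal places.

r = (nΣXY − ΣXΣY) / √[(nΣX² − (ΣX)²)(nΣY² − (ΣY)²)]
Numerator: 5×1720.93 − 124.2×81.1 = -1467.97
Denominator: √[(16466.9 − 15425.64)(8903.15 − 6577.21)] = √[1041.26 × 2325.94] = 1556.2481
r = -1467.97 / 1556.2481 ≈ -0.9433

-0.9433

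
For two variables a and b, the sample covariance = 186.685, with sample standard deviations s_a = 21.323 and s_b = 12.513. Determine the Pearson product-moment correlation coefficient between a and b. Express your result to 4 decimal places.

0.6997

r = Cov(a,b) / (s_a · s_b) = 186.685 / (21.323 × 12.513)
  = 186.685 / 266.8147 ≈ 0.6997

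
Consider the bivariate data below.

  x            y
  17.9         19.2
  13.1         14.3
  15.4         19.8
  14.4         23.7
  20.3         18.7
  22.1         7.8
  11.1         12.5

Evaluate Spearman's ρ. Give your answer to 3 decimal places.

Rank x: 5, 2, 4, 3, 6, 7, 1
Rank y: 5, 3, 6, 7, 4, 1, 2
d = rank(x) − rank(y): 0, -1, -2, -4, 2, 6, -1; Σd² = 62
ρ = 1 − 6Σd² / [n(n²−1)] = 1 − 6×62 / (7×48) = 1 − 372/336 ≈ -0.107

-0.107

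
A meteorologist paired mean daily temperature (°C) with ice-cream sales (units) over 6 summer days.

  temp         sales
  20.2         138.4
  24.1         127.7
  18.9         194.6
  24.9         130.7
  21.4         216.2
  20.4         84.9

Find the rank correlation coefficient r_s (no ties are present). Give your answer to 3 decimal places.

-0.314

Rank temp: 2, 5, 1, 6, 4, 3
Rank sales: 4, 2, 5, 3, 6, 1
d = rank(temp) − rank(sales): -2, 3, -4, 3, -2, 2; Σd² = 46
ρ = 1 − 6Σd² / [n(n²−1)] = 1 − 6×46 / (6×35) = 1 − 276/210 ≈ -0.314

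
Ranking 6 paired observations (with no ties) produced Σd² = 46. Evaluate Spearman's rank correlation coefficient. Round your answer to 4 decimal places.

ρ = 1 − 6Σd² / [n(n²−1)] = 1 − 6×46 / (6×35)
  = 1 − 276/210 = 1 − 1.31429 ≈ -0.3143

-0.3143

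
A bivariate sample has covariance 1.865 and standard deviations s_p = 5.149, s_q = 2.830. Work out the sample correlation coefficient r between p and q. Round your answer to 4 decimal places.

r = Cov(p,q) / (s_p · s_q) = 1.865 / (5.149 × 2.830)
  = 1.865 / 14.5717 ≈ 0.1280

0.1280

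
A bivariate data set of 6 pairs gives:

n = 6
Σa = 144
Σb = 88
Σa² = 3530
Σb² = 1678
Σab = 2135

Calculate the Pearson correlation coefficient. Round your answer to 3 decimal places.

0.136

r = (nΣab − ΣaΣb) / √[(nΣa² − (Σa)²)(nΣb² − (Σb)²)]
Numerator: 6×2135 − 144×88 = 138
Denominator: √[(21180 − 20736)(10068 − 7744)] = √[444 × 2324] = 1015.8031
r = 138 / 1015.8031 ≈ 0.136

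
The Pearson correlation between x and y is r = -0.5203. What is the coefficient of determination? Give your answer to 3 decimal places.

r² = (-0.5203)² = 0.271

0.271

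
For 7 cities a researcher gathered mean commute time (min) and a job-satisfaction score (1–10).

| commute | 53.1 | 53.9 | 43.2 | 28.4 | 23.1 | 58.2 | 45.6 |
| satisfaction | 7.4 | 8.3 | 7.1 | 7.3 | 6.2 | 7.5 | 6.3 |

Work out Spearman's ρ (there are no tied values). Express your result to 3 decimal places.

Rank commute: 5, 6, 3, 2, 1, 7, 4
Rank satisfaction: 5, 7, 3, 4, 1, 6, 2
d = rank(commute) − rank(satisfaction): 0, -1, 0, -2, 0, 1, 2; Σd² = 10
ρ = 1 − 6Σd² / [n(n²−1)] = 1 − 6×10 / (7×48) = 1 − 60/336 ≈ 0.821

0.821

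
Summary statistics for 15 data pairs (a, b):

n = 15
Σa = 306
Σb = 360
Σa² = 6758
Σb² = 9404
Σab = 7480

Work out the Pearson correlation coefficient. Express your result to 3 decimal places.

r = (nΣab − ΣaΣb) / √[(nΣa² − (Σa)²)(nΣb² − (Σb)²)]
Numerator: 15×7480 − 306×360 = 2040
Denominator: √[(101370 − 93636)(141060 − 129600)] = √[7734 × 11460] = 9414.4378
r = 2040 / 9414.4378 ≈ 0.217

0.217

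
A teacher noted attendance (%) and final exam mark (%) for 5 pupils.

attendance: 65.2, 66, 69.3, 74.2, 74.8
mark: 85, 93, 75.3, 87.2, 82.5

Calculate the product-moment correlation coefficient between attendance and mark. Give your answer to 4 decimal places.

n = 5, Σx = 349.5, Σy = 423, Σx² = 24510.21, Σy² = 35954.18, Σxy = 29539.53
nΣxy − ΣxΣy = 147697.65 − 147838.5 = -140.85
nΣx² − (Σx)² = 122551.05 − 122150.25 = 400.8; nΣy² − (Σy)² = 179770.9 − 178929 = 841.9
r = -140.85 / √(400.8 × 841.9) = -140.85 / 580.8903 ≈ -0.2425

-0.2425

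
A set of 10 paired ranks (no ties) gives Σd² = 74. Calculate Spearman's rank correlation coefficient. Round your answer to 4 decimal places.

ρ = 1 − 6Σd² / [n(n²−1)] = 1 − 6×74 / (10×99)
  = 1 − 444/990 = 1 − 0.44848 ≈ 0.5515

0.5515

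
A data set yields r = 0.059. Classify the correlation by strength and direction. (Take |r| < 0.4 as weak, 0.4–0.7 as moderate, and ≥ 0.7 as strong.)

r = 0.059 > 0 so the relationship is positive.
|r| = 0.059, which falls in the weak range.

weak positive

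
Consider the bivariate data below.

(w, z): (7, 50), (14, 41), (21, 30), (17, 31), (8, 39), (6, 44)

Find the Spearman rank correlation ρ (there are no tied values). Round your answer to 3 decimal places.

Rank w: 2, 4, 6, 5, 3, 1
Rank z: 6, 4, 1, 2, 3, 5
d = rank(w) − rank(z): -4, 0, 5, 3, 0, -4; Σd² = 66
ρ = 1 − 6Σd² / [n(n²−1)] = 1 − 6×66 / (6×35) = 1 − 396/210 ≈ -0.886

-0.886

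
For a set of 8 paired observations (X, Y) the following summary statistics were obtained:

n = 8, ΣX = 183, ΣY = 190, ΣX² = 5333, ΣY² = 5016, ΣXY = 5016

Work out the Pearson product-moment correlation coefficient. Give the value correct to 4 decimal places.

r = (nΣXY − ΣXΣY) / √[(nΣX² − (ΣX)²)(nΣY² − (ΣY)²)]
Numerator: 8×5016 − 183×190 = 5358
Denominator: √[(42664 − 33489)(40128 − 36100)] = √[9175 × 4028] = 6079.2187
r = 5358 / 6079.2187 ≈ 0.8814

0.8814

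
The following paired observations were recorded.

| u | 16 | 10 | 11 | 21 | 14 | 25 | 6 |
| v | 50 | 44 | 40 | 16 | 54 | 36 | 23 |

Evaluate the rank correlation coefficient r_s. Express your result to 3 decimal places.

-0.107

Rank u: 5, 2, 3, 6, 4, 7, 1
Rank v: 6, 5, 4, 1, 7, 3, 2
d = rank(u) − rank(v): -1, -3, -1, 5, -3, 4, -1; Σd² = 62
ρ = 1 − 6Σd² / [n(n²−1)] = 1 − 6×62 / (7×48) = 1 − 372/336 ≈ -0.107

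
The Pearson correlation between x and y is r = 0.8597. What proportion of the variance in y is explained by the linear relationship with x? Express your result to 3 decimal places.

r² = (0.8597)² = 0.739

0.739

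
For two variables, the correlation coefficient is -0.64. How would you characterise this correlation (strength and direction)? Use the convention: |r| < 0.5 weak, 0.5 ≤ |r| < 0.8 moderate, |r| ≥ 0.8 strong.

r = -0.64 < 0 so the relationship is negative.
|r| = 0.64, which falls in the moderate range.

moderate negative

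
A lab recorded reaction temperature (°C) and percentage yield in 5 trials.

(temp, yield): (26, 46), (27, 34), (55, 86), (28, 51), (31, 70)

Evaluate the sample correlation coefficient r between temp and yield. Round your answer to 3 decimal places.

n = 5, Σx = 167, Σy = 287, Σx² = 6175, Σy² = 18169, Σxy = 10442
nΣxy − ΣxΣy = 52210 − 47929 = 4281
nΣx² − (Σx)² = 30875 − 27889 = 2986; nΣy² − (Σy)² = 90845 − 82369 = 8476
r = 4281 / √(2986 × 8476) = 4281 / 5030.8385 ≈ 0.851

0.851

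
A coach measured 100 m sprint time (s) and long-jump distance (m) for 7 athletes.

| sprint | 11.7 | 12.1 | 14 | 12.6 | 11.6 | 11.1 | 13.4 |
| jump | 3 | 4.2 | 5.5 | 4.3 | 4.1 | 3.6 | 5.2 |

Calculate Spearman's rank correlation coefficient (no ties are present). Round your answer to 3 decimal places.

Rank sprint: 3, 4, 7, 5, 2, 1, 6
Rank jump: 1, 4, 7, 5, 3, 2, 6
d = rank(sprint) − rank(jump): 2, 0, 0, 0, -1, -1, 0; Σd² = 6
ρ = 1 − 6Σd² / [n(n²−1)] = 1 − 6×6 / (7×48) = 1 − 36/336 ≈ 0.893

0.893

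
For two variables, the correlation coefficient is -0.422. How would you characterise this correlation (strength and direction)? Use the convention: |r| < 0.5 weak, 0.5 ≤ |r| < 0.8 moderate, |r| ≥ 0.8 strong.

r = -0.422 < 0 so the relationship is negative.
|r| = 0.422, which falls in the weak range.

weak negative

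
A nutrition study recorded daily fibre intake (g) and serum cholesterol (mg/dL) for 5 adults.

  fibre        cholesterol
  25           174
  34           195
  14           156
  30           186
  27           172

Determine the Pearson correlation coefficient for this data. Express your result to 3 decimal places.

0.965

n = 5, Σx = 130, Σy = 883, Σx² = 3606, Σy² = 156817, Σxy = 23388
nΣxy − ΣxΣy = 116940 − 114790 = 2150
nΣx² − (Σx)² = 18030 − 16900 = 1130; nΣy² − (Σy)² = 784085 − 779689 = 4396
r = 2150 / √(1130 × 4396) = 2150 / 2228.7844 ≈ 0.965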